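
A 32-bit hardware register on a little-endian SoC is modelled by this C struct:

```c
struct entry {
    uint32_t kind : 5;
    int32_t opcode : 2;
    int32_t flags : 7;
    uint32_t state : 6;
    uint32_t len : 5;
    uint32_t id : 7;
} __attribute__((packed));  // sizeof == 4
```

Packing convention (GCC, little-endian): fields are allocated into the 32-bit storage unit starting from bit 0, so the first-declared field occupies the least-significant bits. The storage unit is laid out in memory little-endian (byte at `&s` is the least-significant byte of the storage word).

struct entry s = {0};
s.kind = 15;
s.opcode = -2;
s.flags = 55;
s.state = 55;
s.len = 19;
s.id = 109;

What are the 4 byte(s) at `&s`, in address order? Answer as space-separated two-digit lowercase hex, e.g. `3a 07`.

cf db 3d db

kind:5 = 15 → 0xf << 0 → word 0x0000000f
opcode:2 = -2 → 0x2 << 5 → word 0x0000004f
flags:7 = 55 → 0x37 << 7 → word 0x00001bcf
state:6 = 55 → 0x37 << 14 → word 0x000ddbcf
len:5 = 19 → 0x13 << 20 → word 0x013ddbcf
id:7 = 109 → 0x6d << 25 → word 0xdb3ddbcf
word = 0xdb3ddbcf → little-endian bytes:
  [0]=0xcf  [1]=0xdb  [2]=0x3d  [3]=0xdb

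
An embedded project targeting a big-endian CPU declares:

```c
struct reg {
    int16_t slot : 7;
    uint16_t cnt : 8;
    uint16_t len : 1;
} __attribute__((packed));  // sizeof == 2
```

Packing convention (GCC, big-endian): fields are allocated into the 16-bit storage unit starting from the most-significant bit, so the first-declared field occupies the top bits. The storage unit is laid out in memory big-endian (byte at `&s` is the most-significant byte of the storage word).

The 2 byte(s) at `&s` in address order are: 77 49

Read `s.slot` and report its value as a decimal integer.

59

[0]=0x77 [1]=0x49 (big-endian) → word 0x7749
slot:7 @ bit 9 → (0x7749>>9)&0x7f = 0x3b  ←
cnt:8 @ bit 1 → (0x7749>>1)&0xff = 0xa4
len:1 @ bit 0 → (0x7749>>0)&0x1 = 0x1
slot signed 7b, MSB=0: value = 59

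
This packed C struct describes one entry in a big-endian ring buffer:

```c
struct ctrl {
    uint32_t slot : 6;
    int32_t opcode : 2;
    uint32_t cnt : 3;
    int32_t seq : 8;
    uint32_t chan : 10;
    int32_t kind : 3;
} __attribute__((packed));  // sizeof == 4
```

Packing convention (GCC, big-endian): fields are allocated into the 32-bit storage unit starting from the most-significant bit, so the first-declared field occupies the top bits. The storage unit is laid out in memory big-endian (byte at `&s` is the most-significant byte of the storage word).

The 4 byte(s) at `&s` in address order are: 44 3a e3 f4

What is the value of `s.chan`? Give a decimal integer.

[0]=0x44 [1]=0x3a [2]=0xe3 [3]=0xf4 (big-endian) → word 0x443ae3f4
slot:6 @ bit 26 → (0x443ae3f4>>26)&0x3f = 0x11
opcode:2 @ bit 24 → (0x443ae3f4>>24)&0x3 = 0x0
cnt:3 @ bit 21 → (0x443ae3f4>>21)&0x7 = 0x1
seq:8 @ bit 13 → (0x443ae3f4>>13)&0xff = 0xd7
chan:10 @ bit 3 → (0x443ae3f4>>3)&0x3ff = 0x7e  ←
kind:3 @ bit 0 → (0x443ae3f4>>0)&0x7 = 0x4

126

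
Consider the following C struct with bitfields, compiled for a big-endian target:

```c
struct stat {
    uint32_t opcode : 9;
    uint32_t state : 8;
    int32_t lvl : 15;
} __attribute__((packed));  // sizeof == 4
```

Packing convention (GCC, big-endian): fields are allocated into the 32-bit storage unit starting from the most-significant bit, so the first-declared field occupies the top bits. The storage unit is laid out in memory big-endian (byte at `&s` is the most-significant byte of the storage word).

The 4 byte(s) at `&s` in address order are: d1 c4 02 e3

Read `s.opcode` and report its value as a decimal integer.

419

[0]=0xd1 [1]=0xc4 [2]=0x02 [3]=0xe3 (big-endian) → word 0xd1c402e3
opcode:9 @ bit 23 → (0xd1c402e3>>23)&0x1ff = 0x1a3  ←
state:8 @ bit 15 → (0xd1c402e3>>15)&0xff = 0x88
lvl:15 @ bit 0 → (0xd1c402e3>>0)&0x7fff = 0x2e3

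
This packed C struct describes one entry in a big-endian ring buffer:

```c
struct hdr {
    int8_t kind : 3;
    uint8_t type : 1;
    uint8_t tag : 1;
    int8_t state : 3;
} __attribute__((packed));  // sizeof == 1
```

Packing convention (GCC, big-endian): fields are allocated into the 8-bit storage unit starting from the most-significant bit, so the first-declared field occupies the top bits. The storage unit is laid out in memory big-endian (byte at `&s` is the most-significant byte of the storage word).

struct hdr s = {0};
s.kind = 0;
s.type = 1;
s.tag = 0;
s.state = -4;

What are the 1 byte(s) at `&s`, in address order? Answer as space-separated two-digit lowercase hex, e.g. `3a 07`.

kind:3 = 0 → 0x0 << 5 → word 0x00
type:1 = 1 → 0x1 << 4 → word 0x10
tag:1 = 0 → 0x0 << 3 → word 0x10
state:3 = -4 → 0x4 << 0 → word 0x14
word = 0x14 → big-endian bytes:
  [0]=0x14

14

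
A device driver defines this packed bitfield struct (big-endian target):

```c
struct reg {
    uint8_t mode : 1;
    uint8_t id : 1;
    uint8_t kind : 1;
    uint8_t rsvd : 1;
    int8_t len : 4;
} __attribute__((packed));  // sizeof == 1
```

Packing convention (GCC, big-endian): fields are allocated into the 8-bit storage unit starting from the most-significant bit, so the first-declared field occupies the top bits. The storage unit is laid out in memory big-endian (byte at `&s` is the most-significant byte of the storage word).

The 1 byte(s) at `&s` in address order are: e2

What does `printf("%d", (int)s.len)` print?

2

[0]=0xe2 (big-endian) → word 0xe2
mode [7+:1] = (word>>7) & 0x1 = 1
id [6+:1] = (word>>6) & 0x1 = 1
kind [5+:1] = (word>>5) & 0x1 = 1
rsvd [4+:1] = (word>>4) & 0x1 = 0
len [0+:4] = (word>>0) & 0xf = 2  ←
len signed 4b, MSB=0: value = 2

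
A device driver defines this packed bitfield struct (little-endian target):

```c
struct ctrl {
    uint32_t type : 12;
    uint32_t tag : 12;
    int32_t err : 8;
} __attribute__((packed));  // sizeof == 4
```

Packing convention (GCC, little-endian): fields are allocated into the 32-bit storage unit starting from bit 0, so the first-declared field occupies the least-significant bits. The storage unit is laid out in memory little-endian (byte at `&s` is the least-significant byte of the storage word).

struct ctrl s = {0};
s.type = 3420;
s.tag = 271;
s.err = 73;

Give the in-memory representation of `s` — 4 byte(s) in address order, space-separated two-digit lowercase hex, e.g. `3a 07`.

5c fd 10 49

[0+:12] type=3420 & 0xfff = 0xd5c; word=0x00000d5c
[12+:12] tag=271 & 0xfff = 0x10f; word=0x0010fd5c
[24+:8] err=73 & 0xff = 0x49; word=0x4910fd5c
word = 0x4910fd5c → little-endian bytes:
  [0]=0x5c  [1]=0xfd  [2]=0x10  [3]=0x49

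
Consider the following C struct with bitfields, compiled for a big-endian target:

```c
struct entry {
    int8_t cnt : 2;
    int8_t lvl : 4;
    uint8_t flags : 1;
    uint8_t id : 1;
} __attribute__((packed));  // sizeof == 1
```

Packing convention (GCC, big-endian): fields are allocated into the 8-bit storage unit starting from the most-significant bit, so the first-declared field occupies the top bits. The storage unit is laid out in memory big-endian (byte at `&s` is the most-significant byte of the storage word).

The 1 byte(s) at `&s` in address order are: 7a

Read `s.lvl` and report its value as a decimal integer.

[0]=0x7a (big-endian) → word 0x7a
cnt:2 @ bit 6 → (0x7a>>6)&0x3 = 0x1
lvl:4 @ bit 2 → (0x7a>>2)&0xf = 0xe  ←
flags:1 @ bit 1 → (0x7a>>1)&0x1 = 0x1
id:1 @ bit 0 → (0x7a>>0)&0x1 = 0x0
lvl signed 4b, MSB=1: 14 - 16 = -2

-2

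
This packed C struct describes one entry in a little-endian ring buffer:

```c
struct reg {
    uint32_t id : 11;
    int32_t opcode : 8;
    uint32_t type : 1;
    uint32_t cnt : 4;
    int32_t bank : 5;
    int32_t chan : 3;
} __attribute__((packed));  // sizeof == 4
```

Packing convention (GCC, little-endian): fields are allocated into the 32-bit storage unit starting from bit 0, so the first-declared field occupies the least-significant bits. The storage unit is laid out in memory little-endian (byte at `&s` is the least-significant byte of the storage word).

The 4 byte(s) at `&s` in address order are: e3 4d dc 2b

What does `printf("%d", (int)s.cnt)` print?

[0]=0xe3 [1]=0x4d [2]=0xdc [3]=0x2b (little-endian) → word 0x2bdc4de3
id:11 @ bit 0 → (0x2bdc4de3>>0)&0x7ff = 0x5e3
opcode:8 @ bit 11 → (0x2bdc4de3>>11)&0xff = 0x89
type:1 @ bit 19 → (0x2bdc4de3>>19)&0x1 = 0x1
cnt:4 @ bit 20 → (0x2bdc4de3>>20)&0xf = 0xd  ←
bank:5 @ bit 24 → (0x2bdc4de3>>24)&0x1f = 0xb
chan:3 @ bit 29 → (0x2bdc4de3>>29)&0x7 = 0x1

13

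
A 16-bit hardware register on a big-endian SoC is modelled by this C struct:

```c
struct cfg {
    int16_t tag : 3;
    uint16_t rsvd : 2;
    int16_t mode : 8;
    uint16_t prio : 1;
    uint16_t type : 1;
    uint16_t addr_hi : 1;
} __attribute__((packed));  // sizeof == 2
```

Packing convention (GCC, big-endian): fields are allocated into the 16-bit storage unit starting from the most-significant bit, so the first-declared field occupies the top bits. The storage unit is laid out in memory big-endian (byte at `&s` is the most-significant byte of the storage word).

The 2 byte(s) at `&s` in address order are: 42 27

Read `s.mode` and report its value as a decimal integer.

68

[0]=0x42 [1]=0x27 (big-endian) → word 0x4227
tag [13+:3] = (word>>13) & 0x7 = 2
rsvd [11+:2] = (word>>11) & 0x3 = 0
mode [3+:8] = (word>>3) & 0xff = 68  ←
prio [2+:1] = (word>>2) & 0x1 = 1
type [1+:1] = (word>>1) & 0x1 = 1
addr_hi [0+:1] = (word>>0) & 0x1 = 1
mode signed 8b, MSB=0: value = 68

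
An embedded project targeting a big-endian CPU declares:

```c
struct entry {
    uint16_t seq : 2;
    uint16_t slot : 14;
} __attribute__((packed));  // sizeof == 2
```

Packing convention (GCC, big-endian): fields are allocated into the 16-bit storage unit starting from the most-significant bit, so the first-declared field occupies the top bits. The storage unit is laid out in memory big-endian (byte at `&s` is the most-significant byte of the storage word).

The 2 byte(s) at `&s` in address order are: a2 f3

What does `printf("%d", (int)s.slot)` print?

[0]=0xa2 [1]=0xf3 (big-endian) → word 0xa2f3
seq [14+:2] = (word>>14) & 0x3 = 2
slot [0+:14] = (word>>0) & 0x3fff = 8947  ←

8947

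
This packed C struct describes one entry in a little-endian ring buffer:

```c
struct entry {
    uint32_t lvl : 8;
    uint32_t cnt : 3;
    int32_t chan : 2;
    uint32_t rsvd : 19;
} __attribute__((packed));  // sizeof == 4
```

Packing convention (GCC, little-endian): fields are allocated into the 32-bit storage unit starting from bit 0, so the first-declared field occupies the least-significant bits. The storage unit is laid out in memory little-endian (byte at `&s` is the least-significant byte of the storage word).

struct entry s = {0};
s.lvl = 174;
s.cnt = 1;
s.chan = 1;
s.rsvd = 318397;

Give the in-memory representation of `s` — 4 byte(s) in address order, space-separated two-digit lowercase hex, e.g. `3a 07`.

lvl:8 = 174 → 0xae << 0 → word 0x000000ae
cnt:3 = 1 → 0x1 << 8 → word 0x000001ae
chan:2 = 1 → 0x1 << 11 → word 0x000009ae
rsvd:19 = 318397 → 0x4dbbd << 13 → word 0x9b77a9ae
word = 0x9b77a9ae → little-endian bytes:
  [0]=0xae  [1]=0xa9  [2]=0x77  [3]=0x9b

ae a9 77 9b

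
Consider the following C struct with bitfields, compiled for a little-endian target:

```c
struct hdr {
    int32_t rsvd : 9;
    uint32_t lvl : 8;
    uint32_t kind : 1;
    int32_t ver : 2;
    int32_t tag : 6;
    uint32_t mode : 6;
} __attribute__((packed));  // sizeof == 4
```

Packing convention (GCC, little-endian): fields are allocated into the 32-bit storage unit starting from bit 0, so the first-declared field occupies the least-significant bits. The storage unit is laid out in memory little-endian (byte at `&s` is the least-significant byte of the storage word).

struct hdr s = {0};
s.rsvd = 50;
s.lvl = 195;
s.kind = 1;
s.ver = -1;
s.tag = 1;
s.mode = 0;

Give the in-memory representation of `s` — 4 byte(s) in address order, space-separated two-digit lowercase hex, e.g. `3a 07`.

32 86 1f 00

rsvd (9b) val=50 bits=0x32 at bit 0: 0x00000032
lvl (8b) val=195 bits=0xc3 at bit 9: 0x00018632
kind (1b) val=1 bits=0x1 at bit 17: 0x00038632
ver (2b) val=-1 bits=0x3 at bit 18: 0x000f8632
tag (6b) val=1 bits=0x1 at bit 20: 0x001f8632
mode (6b) val=0 bits=0x0 at bit 26: 0x001f8632
word = 0x001f8632 → little-endian bytes:
  [0]=0x32  [1]=0x86  [2]=0x1f  [3]=0x00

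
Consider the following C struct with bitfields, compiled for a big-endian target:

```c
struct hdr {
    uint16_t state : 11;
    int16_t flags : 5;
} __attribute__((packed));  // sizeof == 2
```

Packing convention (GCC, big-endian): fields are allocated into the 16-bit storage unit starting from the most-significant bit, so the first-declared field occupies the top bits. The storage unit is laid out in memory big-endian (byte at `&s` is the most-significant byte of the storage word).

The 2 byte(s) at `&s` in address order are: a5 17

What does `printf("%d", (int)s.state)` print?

1320

[0]=0xa5 [1]=0x17 (big-endian) → word 0xa517
state:11 @ bit 5 → (0xa517>>5)&0x7ff = 0x528  ←
flags:5 @ bit 0 → (0xa517>>0)&0x1f = 0x17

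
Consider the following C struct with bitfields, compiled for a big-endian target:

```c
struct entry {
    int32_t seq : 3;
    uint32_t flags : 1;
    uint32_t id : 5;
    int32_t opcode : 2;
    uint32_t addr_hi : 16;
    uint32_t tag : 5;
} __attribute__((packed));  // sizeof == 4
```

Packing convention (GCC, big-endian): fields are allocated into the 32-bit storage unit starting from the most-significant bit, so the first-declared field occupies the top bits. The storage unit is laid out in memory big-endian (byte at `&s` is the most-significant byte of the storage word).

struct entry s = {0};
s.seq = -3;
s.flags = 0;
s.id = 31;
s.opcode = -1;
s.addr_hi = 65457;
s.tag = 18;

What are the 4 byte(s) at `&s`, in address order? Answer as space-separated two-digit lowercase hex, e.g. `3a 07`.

seq (3b) val=-3 bits=0x5 at bit 29: 0xa0000000
flags (1b) val=0 bits=0x0 at bit 28: 0xa0000000
id (5b) val=31 bits=0x1f at bit 23: 0xaf800000
opcode (2b) val=-1 bits=0x3 at bit 21: 0xafe00000
addr_hi (16b) val=65457 bits=0xffb1 at bit 5: 0xaffff620
tag (5b) val=18 bits=0x12 at bit 0: 0xaffff632
word = 0xaffff632 → big-endian bytes:
  [0]=0xaf  [1]=0xff  [2]=0xf6  [3]=0x32

af ff f6 32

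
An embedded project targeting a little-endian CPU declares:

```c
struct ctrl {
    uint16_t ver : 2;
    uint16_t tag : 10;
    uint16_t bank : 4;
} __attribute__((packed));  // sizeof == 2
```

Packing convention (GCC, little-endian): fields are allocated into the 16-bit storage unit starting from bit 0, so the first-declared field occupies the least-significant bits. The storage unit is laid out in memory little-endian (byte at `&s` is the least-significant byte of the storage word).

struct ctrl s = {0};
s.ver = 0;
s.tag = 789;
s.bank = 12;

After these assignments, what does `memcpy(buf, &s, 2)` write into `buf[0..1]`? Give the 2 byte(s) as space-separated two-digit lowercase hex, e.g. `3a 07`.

ver (2b) val=0 bits=0x0 at bit 0: 0x0000
tag (10b) val=789 bits=0x315 at bit 2: 0x0c54
bank (4b) val=12 bits=0xc at bit 12: 0xcc54
word = 0xcc54 → little-endian bytes:
  [0]=0x54  [1]=0xcc

54 cc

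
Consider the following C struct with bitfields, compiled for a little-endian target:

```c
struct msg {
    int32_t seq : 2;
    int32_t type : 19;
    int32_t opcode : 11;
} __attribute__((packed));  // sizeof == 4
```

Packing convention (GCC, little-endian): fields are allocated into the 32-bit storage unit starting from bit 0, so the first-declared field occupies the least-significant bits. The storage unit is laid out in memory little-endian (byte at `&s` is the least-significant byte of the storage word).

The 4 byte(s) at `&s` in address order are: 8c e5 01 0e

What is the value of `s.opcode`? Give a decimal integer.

[0]=0x8c [1]=0xe5 [2]=0x01 [3]=0x0e (little-endian) → word 0x0e01e58c
seq:2 @ bit 0 → (0x0e01e58c>>0)&0x3 = 0x0
type:19 @ bit 2 → (0x0e01e58c>>2)&0x7ffff = 0x7963
opcode:11 @ bit 21 → (0x0e01e58c>>21)&0x7ff = 0x70  ←
opcode signed 11b, MSB=0: value = 112

112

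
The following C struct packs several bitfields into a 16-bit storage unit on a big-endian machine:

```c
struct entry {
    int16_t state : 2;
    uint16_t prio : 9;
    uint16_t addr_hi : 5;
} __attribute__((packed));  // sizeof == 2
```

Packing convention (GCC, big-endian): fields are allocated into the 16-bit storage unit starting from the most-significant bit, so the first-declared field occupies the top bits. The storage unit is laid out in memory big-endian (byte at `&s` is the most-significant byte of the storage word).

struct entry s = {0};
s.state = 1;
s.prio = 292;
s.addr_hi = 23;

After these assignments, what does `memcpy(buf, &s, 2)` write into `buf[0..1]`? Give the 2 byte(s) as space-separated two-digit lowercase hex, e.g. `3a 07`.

64 97

state (2b) val=1 bits=0x1 at bit 14: 0x4000
prio (9b) val=292 bits=0x124 at bit 5: 0x6480
addr_hi (5b) val=23 bits=0x17 at bit 0: 0x6497
word = 0x6497 → big-endian bytes:
  [0]=0x64  [1]=0x97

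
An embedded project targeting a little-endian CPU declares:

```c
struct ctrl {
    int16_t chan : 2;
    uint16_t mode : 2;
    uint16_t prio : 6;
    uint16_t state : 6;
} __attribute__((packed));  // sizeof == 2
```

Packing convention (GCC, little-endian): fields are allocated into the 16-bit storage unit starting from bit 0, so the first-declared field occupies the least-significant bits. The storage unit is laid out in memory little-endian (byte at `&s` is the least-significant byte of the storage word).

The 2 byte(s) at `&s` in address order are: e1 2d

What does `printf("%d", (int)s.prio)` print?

30

[0]=0xe1 [1]=0x2d (little-endian) → word 0x2de1
chan [0+:2] = (word>>0) & 0x3 = 1
mode [2+:2] = (word>>2) & 0x3 = 0
prio [4+:6] = (word>>4) & 0x3f = 30  ←
state [10+:6] = (word>>10) & 0x3f = 11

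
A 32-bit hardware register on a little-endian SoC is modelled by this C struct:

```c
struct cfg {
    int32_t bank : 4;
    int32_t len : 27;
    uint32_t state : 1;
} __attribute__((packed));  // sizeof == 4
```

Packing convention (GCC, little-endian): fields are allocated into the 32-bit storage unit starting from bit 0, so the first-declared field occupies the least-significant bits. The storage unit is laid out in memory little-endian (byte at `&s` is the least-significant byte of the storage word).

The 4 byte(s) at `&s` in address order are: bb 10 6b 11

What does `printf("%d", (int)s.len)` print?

[0]=0xbb [1]=0x10 [2]=0x6b [3]=0x11 (little-endian) → word 0x116b10bb
bank [0+:4] = (word>>0) & 0xf = 11
len [4+:27] = (word>>4) & 0x7ffffff = 18264331  ←
state [31+:1] = (word>>31) & 0x1 = 0
len signed 27b, MSB=0: value = 18264331

18264331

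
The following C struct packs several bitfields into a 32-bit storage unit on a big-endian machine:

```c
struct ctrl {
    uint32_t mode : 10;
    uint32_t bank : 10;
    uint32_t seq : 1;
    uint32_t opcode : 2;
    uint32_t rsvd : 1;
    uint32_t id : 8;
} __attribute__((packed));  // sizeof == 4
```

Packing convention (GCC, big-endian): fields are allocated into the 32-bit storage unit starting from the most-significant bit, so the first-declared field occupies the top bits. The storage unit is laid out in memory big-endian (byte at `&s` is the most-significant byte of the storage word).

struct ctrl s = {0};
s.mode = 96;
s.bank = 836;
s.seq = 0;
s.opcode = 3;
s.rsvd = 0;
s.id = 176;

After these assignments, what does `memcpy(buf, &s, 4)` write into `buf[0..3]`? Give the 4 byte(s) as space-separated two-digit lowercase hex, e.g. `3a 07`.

mode (10b) val=96 bits=0x60 at bit 22: 0x18000000
bank (10b) val=836 bits=0x344 at bit 12: 0x18344000
seq (1b) val=0 bits=0x0 at bit 11: 0x18344000
opcode (2b) val=3 bits=0x3 at bit 9: 0x18344600
rsvd (1b) val=0 bits=0x0 at bit 8: 0x18344600
id (8b) val=176 bits=0xb0 at bit 0: 0x183446b0
word = 0x183446b0 → big-endian bytes:
  [0]=0x18  [1]=0x34  [2]=0x46  [3]=0xb0

18 34 46 b0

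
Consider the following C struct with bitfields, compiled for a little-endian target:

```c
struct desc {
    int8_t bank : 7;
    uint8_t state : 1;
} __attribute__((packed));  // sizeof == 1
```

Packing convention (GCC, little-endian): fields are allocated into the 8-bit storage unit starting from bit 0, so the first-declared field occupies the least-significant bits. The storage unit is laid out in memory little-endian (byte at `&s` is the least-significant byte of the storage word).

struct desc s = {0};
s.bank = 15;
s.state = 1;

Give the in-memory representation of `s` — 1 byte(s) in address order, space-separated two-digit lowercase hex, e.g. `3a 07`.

bank (7b) val=15 bits=0xf at bit 0: 0x0f
state (1b) val=1 bits=0x1 at bit 7: 0x8f
word = 0x8f → little-endian bytes:
  [0]=0x8f

8f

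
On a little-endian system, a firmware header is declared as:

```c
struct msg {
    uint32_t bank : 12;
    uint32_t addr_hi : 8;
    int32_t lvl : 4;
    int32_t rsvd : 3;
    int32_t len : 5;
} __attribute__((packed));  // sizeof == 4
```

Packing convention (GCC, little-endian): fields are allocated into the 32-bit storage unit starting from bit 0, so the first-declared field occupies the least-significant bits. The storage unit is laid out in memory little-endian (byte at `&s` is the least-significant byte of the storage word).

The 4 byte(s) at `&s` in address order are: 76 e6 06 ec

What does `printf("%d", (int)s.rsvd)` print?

[0]=0x76 [1]=0xe6 [2]=0x06 [3]=0xec (little-endian) → word 0xec06e676
bank [0+:12] = (word>>0) & 0xfff = 1654
addr_hi [12+:8] = (word>>12) & 0xff = 110
lvl [20+:4] = (word>>20) & 0xf = 0
rsvd [24+:3] = (word>>24) & 0x7 = 4  ←
len [27+:5] = (word>>27) & 0x1f = 29
rsvd signed 3b, MSB=1: 4 - 8 = -4

-4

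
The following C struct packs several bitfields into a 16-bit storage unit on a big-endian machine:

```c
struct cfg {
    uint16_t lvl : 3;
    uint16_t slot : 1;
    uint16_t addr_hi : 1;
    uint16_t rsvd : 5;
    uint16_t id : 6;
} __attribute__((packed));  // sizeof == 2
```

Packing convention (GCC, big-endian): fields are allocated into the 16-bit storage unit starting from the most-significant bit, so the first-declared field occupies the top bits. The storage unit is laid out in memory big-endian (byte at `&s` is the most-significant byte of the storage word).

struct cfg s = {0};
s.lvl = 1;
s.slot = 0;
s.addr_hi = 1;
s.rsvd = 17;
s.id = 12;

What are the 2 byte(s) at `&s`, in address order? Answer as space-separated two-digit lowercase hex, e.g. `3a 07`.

lvl (3b) val=1 bits=0x1 at bit 13: 0x2000
slot (1b) val=0 bits=0x0 at bit 12: 0x2000
addr_hi (1b) val=1 bits=0x1 at bit 11: 0x2800
rsvd (5b) val=17 bits=0x11 at bit 6: 0x2c40
id (6b) val=12 bits=0xc at bit 0: 0x2c4c
word = 0x2c4c → big-endian bytes:
  [0]=0x2c  [1]=0x4c

2c 4c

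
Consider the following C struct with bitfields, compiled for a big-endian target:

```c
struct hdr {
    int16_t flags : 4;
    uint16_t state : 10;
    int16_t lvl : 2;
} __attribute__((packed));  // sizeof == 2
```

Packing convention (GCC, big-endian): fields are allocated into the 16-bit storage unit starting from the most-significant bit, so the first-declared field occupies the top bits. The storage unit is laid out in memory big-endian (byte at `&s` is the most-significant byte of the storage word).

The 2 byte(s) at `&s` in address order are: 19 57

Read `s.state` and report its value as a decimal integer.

[0]=0x19 [1]=0x57 (big-endian) → word 0x1957
flags:4 @ bit 12 → (0x1957>>12)&0xf = 0x1
state:10 @ bit 2 → (0x1957>>2)&0x3ff = 0x255  ←
lvl:2 @ bit 0 → (0x1957>>0)&0x3 = 0x3

597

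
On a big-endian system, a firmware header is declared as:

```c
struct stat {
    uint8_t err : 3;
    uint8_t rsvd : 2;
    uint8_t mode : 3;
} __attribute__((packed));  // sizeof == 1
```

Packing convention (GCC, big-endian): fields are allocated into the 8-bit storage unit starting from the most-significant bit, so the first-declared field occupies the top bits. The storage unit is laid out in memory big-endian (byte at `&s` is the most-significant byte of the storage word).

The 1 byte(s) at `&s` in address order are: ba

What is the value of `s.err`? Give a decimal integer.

[0]=0xba (big-endian) → word 0xba
err:3 @ bit 5 → (0xba>>5)&0x7 = 0x5  ←
rsvd:2 @ bit 3 → (0xba>>3)&0x3 = 0x3
mode:3 @ bit 0 → (0xba>>0)&0x7 = 0x2

5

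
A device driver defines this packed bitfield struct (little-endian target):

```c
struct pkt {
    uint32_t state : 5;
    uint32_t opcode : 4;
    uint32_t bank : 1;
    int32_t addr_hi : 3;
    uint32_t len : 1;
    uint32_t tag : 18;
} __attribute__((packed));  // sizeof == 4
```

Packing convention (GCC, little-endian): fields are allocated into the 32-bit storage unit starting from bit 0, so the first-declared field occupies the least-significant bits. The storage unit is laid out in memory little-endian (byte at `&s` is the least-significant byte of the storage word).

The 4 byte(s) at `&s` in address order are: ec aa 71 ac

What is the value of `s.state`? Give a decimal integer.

12

[0]=0xec [1]=0xaa [2]=0x71 [3]=0xac (little-endian) → word 0xac71aaec
state [0+:5] = (word>>0) & 0x1f = 12  ←
opcode [5+:4] = (word>>5) & 0xf = 7
bank [9+:1] = (word>>9) & 0x1 = 1
addr_hi [10+:3] = (word>>10) & 0x7 = 2
len [13+:1] = (word>>13) & 0x1 = 1
tag [14+:18] = (word>>14) & 0x3ffff = 176582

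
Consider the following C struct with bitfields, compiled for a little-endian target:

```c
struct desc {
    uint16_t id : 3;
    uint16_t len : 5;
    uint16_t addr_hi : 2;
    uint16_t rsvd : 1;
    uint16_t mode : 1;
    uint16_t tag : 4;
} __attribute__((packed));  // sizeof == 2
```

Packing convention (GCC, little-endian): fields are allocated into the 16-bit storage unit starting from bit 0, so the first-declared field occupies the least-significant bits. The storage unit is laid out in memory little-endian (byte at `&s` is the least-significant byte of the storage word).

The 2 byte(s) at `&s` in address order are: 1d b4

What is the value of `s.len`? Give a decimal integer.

3

[0]=0x1d [1]=0xb4 (little-endian) → word 0xb41d
id [0+:3] = (word>>0) & 0x7 = 5
len [3+:5] = (word>>3) & 0x1f = 3  ←
addr_hi [8+:2] = (word>>8) & 0x3 = 0
rsvd [10+:1] = (word>>10) & 0x1 = 1
mode [11+:1] = (word>>11) & 0x1 = 0
tag [12+:4] = (word>>12) & 0xf = 11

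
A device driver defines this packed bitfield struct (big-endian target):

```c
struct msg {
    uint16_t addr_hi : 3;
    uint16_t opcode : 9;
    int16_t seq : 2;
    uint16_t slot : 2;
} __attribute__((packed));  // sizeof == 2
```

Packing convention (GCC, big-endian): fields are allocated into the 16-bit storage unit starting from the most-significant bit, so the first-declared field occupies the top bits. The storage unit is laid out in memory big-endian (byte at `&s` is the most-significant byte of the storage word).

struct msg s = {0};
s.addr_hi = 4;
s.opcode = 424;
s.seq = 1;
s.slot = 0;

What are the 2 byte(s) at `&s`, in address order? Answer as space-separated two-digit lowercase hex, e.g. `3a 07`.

[13+:3] addr_hi=4 & 0x7 = 0x4; word=0x8000
[4+:9] opcode=424 & 0x1ff = 0x1a8; word=0x9a80
[2+:2] seq=1 & 0x3 = 0x1; word=0x9a84
[0+:2] slot=0 & 0x3 = 0x0; word=0x9a84
word = 0x9a84 → big-endian bytes:
  [0]=0x9a  [1]=0x84

9a 84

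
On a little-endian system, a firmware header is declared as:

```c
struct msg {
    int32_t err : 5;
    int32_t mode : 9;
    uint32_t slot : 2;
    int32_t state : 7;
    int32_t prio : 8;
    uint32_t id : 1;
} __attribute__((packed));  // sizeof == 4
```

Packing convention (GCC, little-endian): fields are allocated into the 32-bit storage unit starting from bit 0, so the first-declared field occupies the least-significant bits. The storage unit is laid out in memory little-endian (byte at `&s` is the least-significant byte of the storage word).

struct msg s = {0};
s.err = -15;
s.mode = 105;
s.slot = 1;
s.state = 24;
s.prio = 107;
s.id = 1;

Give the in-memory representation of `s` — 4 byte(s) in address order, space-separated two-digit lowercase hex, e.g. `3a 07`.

31 4d 98 b5

err (5b) val=-15 bits=0x11 at bit 0: 0x00000011
mode (9b) val=105 bits=0x69 at bit 5: 0x00000d31
slot (2b) val=1 bits=0x1 at bit 14: 0x00004d31
state (7b) val=24 bits=0x18 at bit 16: 0x00184d31
prio (8b) val=107 bits=0x6b at bit 23: 0x35984d31
id (1b) val=1 bits=0x1 at bit 31: 0xb5984d31
word = 0xb5984d31 → little-endian bytes:
  [0]=0x31  [1]=0x4d  [2]=0x98  [3]=0xb5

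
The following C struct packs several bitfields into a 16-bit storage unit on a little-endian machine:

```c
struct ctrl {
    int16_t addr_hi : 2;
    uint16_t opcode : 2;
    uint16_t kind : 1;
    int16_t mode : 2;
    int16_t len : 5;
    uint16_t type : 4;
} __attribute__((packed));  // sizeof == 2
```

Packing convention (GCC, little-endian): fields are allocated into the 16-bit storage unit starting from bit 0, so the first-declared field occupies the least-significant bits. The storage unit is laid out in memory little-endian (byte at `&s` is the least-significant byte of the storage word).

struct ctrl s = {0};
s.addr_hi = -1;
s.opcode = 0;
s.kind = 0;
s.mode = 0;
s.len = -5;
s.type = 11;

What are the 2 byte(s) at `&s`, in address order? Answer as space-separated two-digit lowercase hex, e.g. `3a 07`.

addr_hi:2 = -1 → 0x3 << 0 → word 0x0003
opcode:2 = 0 → 0x0 << 2 → word 0x0003
kind:1 = 0 → 0x0 << 4 → word 0x0003
mode:2 = 0 → 0x0 << 5 → word 0x0003
len:5 = -5 → 0x1b << 7 → word 0x0d83
type:4 = 11 → 0xb << 12 → word 0xbd83
word = 0xbd83 → little-endian bytes:
  [0]=0x83  [1]=0xbd

83 bd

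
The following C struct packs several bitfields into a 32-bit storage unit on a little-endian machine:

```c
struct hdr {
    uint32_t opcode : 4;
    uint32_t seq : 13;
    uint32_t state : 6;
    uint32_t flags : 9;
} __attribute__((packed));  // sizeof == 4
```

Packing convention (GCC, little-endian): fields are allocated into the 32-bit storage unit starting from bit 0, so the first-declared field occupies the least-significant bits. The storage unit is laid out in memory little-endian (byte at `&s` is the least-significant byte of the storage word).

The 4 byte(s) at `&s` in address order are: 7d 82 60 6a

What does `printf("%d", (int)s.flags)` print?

212

[0]=0x7d [1]=0x82 [2]=0x60 [3]=0x6a (little-endian) → word 0x6a60827d
opcode:4 @ bit 0 → (0x6a60827d>>0)&0xf = 0xd
seq:13 @ bit 4 → (0x6a60827d>>4)&0x1fff = 0x827
state:6 @ bit 17 → (0x6a60827d>>17)&0x3f = 0x30
flags:9 @ bit 23 → (0x6a60827d>>23)&0x1ff = 0xd4  ←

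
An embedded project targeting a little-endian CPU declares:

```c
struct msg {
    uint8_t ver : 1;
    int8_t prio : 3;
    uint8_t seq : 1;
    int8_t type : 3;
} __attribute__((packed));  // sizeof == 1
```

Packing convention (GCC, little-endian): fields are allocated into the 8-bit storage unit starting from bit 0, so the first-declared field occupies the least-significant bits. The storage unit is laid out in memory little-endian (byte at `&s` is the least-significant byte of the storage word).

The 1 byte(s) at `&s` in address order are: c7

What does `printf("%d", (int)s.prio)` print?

3

[0]=0xc7 (little-endian) → word 0xc7
ver [0+:1] = (word>>0) & 0x1 = 1
prio [1+:3] = (word>>1) & 0x7 = 3  ←
seq [4+:1] = (word>>4) & 0x1 = 0
type [5+:3] = (word>>5) & 0x7 = 6
prio signed 3b, MSB=0: value = 3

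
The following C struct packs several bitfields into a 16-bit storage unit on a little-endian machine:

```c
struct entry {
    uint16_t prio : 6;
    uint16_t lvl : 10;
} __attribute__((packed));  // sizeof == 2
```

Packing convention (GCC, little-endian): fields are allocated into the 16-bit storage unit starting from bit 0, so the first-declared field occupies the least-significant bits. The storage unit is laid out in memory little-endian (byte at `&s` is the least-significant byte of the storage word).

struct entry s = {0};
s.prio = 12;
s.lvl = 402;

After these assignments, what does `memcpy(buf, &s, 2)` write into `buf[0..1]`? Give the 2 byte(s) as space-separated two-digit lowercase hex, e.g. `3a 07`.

8c 64

prio (6b) val=12 bits=0xc at bit 0: 0x000c
lvl (10b) val=402 bits=0x192 at bit 6: 0x648c
word = 0x648c → little-endian bytes:
  [0]=0x8c  [1]=0x64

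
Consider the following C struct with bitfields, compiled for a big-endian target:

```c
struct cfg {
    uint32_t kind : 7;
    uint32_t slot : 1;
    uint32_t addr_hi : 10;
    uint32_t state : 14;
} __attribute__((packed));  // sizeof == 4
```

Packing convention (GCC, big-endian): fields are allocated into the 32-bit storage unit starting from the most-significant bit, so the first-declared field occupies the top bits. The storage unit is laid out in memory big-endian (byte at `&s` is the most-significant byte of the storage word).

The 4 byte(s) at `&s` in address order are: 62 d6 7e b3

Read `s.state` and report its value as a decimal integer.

16051

[0]=0x62 [1]=0xd6 [2]=0x7e [3]=0xb3 (big-endian) → word 0x62d67eb3
kind:7 @ bit 25 → (0x62d67eb3>>25)&0x7f = 0x31
slot:1 @ bit 24 → (0x62d67eb3>>24)&0x1 = 0x0
addr_hi:10 @ bit 14 → (0x62d67eb3>>14)&0x3ff = 0x359
state:14 @ bit 0 → (0x62d67eb3>>0)&0x3fff = 0x3eb3  ←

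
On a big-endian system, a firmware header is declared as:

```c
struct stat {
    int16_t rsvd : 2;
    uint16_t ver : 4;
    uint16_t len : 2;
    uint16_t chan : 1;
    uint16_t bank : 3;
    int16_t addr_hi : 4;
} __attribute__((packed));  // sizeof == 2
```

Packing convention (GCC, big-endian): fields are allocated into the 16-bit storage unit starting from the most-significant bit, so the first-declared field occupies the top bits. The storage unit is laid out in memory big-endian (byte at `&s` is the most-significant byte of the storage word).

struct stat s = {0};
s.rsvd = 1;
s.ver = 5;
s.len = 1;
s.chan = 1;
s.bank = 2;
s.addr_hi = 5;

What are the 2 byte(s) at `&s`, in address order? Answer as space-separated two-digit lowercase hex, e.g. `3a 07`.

rsvd:2 = 1 → 0x1 << 14 → word 0x4000
ver:4 = 5 → 0x5 << 10 → word 0x5400
len:2 = 1 → 0x1 << 8 → word 0x5500
chan:1 = 1 → 0x1 << 7 → word 0x5580
bank:3 = 2 → 0x2 << 4 → word 0x55a0
addr_hi:4 = 5 → 0x5 << 0 → word 0x55a5
word = 0x55a5 → big-endian bytes:
  [0]=0x55  [1]=0xa5

55 a5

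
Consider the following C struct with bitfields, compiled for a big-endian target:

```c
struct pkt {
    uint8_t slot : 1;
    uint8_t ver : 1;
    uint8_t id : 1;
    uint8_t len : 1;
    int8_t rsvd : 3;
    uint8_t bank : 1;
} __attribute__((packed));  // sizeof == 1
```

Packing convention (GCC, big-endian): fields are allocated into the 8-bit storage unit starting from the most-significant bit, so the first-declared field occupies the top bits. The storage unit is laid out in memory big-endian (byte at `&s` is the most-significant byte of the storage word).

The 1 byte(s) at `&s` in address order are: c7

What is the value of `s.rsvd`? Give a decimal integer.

[0]=0xc7 (big-endian) → word 0xc7
slot:1 @ bit 7 → (0xc7>>7)&0x1 = 0x1
ver:1 @ bit 6 → (0xc7>>6)&0x1 = 0x1
id:1 @ bit 5 → (0xc7>>5)&0x1 = 0x0
len:1 @ bit 4 → (0xc7>>4)&0x1 = 0x0
rsvd:3 @ bit 1 → (0xc7>>1)&0x7 = 0x3  ←
bank:1 @ bit 0 → (0xc7>>0)&0x1 = 0x1
rsvd signed 3b, MSB=0: value = 3

3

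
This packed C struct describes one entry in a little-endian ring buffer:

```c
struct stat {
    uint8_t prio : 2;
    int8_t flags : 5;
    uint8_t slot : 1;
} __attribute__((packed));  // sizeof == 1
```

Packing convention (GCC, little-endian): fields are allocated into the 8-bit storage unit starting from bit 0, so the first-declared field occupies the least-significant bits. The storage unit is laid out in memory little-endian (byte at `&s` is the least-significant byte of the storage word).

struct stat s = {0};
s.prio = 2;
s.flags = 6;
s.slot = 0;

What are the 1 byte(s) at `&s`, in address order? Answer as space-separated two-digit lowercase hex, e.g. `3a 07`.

1a

prio (2b) val=2 bits=0x2 at bit 0: 0x02
flags (5b) val=6 bits=0x6 at bit 2: 0x1a
slot (1b) val=0 bits=0x0 at bit 7: 0x1a
word = 0x1a → little-endian bytes:
  [0]=0x1a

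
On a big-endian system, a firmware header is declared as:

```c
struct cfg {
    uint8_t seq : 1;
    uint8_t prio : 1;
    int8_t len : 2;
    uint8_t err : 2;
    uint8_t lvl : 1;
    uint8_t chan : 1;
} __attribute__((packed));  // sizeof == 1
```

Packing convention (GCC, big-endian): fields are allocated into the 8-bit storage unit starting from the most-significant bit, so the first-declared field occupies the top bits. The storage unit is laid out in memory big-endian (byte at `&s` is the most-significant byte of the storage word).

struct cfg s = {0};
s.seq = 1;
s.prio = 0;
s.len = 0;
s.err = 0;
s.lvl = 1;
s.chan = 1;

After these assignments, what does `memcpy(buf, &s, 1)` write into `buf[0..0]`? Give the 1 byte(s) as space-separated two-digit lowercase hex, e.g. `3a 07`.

83

seq (1b) val=1 bits=0x1 at bit 7: 0x80
prio (1b) val=0 bits=0x0 at bit 6: 0x80
len (2b) val=0 bits=0x0 at bit 4: 0x80
err (2b) val=0 bits=0x0 at bit 2: 0x80
lvl (1b) val=1 bits=0x1 at bit 1: 0x82
chan (1b) val=1 bits=0x1 at bit 0: 0x83
word = 0x83 → big-endian bytes:
  [0]=0x83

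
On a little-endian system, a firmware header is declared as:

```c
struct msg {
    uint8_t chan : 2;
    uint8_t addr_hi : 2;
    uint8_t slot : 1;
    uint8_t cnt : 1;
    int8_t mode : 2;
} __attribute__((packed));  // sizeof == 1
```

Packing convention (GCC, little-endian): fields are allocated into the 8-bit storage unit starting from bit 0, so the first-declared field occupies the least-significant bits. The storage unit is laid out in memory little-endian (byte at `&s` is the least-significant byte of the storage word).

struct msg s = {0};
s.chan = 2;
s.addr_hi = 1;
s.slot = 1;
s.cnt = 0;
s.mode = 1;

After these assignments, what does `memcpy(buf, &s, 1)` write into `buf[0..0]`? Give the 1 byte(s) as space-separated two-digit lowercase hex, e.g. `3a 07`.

56

chan:2 = 2 → 0x2 << 0 → word 0x02
addr_hi:2 = 1 → 0x1 << 2 → word 0x06
slot:1 = 1 → 0x1 << 4 → word 0x16
cnt:1 = 0 → 0x0 << 5 → word 0x16
mode:2 = 1 → 0x1 << 6 → word 0x56
word = 0x56 → little-endian bytes:
  [0]=0x56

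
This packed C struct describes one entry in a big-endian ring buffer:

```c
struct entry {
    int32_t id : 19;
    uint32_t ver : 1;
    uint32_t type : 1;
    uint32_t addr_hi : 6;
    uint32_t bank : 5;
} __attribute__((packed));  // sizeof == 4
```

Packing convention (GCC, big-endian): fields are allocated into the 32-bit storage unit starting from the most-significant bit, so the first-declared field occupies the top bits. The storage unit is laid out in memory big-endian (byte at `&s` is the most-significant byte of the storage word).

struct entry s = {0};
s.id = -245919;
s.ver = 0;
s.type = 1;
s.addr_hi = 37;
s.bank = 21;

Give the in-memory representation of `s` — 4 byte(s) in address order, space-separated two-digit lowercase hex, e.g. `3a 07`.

id:19 = -245919 → 0x43f61 << 13 → word 0x87ec2000
ver:1 = 0 → 0x0 << 12 → word 0x87ec2000
type:1 = 1 → 0x1 << 11 → word 0x87ec2800
addr_hi:6 = 37 → 0x25 << 5 → word 0x87ec2ca0
bank:5 = 21 → 0x15 << 0 → word 0x87ec2cb5
word = 0x87ec2cb5 → big-endian bytes:
  [0]=0x87  [1]=0xec  [2]=0x2c  [3]=0xb5

87 ec 2c b5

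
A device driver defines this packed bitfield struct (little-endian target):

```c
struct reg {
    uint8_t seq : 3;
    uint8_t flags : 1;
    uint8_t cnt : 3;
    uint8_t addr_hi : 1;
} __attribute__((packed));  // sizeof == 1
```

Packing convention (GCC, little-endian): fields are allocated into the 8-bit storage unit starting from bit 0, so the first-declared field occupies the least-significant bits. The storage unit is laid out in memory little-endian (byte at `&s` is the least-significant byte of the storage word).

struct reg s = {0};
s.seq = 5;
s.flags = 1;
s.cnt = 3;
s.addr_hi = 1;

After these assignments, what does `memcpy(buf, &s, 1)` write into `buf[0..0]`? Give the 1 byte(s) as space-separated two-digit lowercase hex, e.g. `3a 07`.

bd

[0+:3] seq=5 & 0x7 = 0x5; word=0x05
[3+:1] flags=1 & 0x1 = 0x1; word=0x0d
[4+:3] cnt=3 & 0x7 = 0x3; word=0x3d
[7+:1] addr_hi=1 & 0x1 = 0x1; word=0xbd
word = 0xbd → little-endian bytes:
  [0]=0xbd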